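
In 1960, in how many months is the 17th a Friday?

Check the 17th of each month of 1960: Jan 17: Sun, Feb 17: Wed, Mar 17: Thu, Apr 17: Sun, May 17: Tue, Jun 17: Fri, Jul 17: Sun, Aug 17: Wed, Sep 17: Sat, Oct 17: Mon, Nov 17: Thu, Dec 17: Sat.
Friday occurs in June — 1 month.

1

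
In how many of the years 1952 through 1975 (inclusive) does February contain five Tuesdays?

1

February has 28 days (29 in leap years); it has five Tuesdays when Tuesday falls among the first (month-length − 28) days — i.e. when February 1 is Tuesday in a leap year (never in a common year).
February 1 by year: 1952:Fri 1953:Sun 1954:Mon 1955:Tue 1956:Wed 1957:Fri 1958:Sat 1959:Sun 1960:Mon 1961:Wed 1962:Thu 1963:Fri 1964:Sat 1965:Mon 1966:Tue 1967:Wed 1968:Thu 1969:Sat 1970:Sun 1971:Mon 1972:Tue✓ 1973:Thu 1974:Fri 1975:Sat
Years with five Tuesdays: 1972 → 1.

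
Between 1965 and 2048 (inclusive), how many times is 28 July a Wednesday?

12

Track 28 July's weekday year by year (advancing +1, or +2 across a Feb 29):
  1965: Wed ✓  1966: Thu (+1)  1967: Fri (+1)  1968: Sun (+2)  1969: Mon (+1)
  1970: Tue (+1)  1971: Wed (+1) ✓  1972: Fri (+2)  1973: Sat (+1)  1974: Sun (+1)
  1975: Mon (+1)  1976: Wed (+2) ✓  1977: Thu (+1)  1978: Fri (+1)  … (56 more years) …
  2035: Sat (+1)  2036: Mon (+2)  2037: Tue (+1)  2038: Wed (+1) ✓  2039: Thu (+1)
  2040: Sat (+2)  2041: Sun (+1)  2042: Mon (+1)  2043: Tue (+1)  2044: Thu (+2)
  2045: Fri (+1)  2046: Sat (+1)  2047: Sun (+1)  2048: Tue (+2)
Wednesday years: 1965, 1971, 1976, 1982, 1993, 1999, 2004, 2010, 2021, 2027, 2032, 2038 — 12 in total.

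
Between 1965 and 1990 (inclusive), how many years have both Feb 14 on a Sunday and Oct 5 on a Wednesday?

1

Check each year's weekday for Feb 14 and Oct 5:
  1965: Sun/Tue  1966: Mon/Wed  1967: Tue/Thu  1968: Wed/Sat  1969: Fri/Sun  1970: Sat/Mon  1971: Sun/Tue  1972: Mon/Thu  1973: Wed/Fri  1974: Thu/Sat  1975: Fri/Sun  1976: Sat/Tue  1977: Mon/Wed  1978: Tue/Thu  1979: Wed/Fri  1980: Thu/Sun  1981: Sat/Mon  1982: Sun/Tue  1983: Mon/Wed  1984: Tue/Fri  1985: Thu/Sat  1986: Fri/Sun  1987: Sat/Mon  1988: Sun/Wed ✓  1989: Tue/Thu  1990: Wed/Fri
Both conditions hold in: 1988 — 1.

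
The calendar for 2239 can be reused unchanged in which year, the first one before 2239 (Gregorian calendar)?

2233

Two years share a calendar iff Jan 1 falls on the same weekday and both are leap or both are common. 2239: Jan 1 is Tuesday, common year.
2238: Jan 1 Monday, common
2237: Jan 1 Sunday, common
2236: Jan 1 Friday, leap
2235: Jan 1 Thursday, common
2234: Jan 1 Wednesday, common
2233: Jan 1 Tuesday, common
2233 matches on both conditions.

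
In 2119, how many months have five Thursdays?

A month of length L has five Thursdays iff its first Thursday is on day ≤ L−28 (so day 1–3 in a 31-day month, 1–2 in a 30-day month, day 1 in a leap February).
Checking each month of 2119: Jan starts Sun (31d); Feb starts Wed (28d); Mar starts Wed (31d) ✓; Apr starts Sat (30d); May starts Mon (31d); Jun starts Thu (30d) ✓; Jul starts Sat (31d); Aug starts Tue (31d) ✓; Sep starts Fri (30d); Oct starts Sun (31d); Nov starts Wed (30d) ✓; Dec starts Fri (31d).
Five-Thursday months: March, June, August, November → 4.

4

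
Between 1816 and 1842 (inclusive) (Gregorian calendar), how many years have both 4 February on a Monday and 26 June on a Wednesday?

3

Check each year's weekday for 4 February and 26 June:
  1816: Sun/Wed  1817: Tue/Thu  1818: Wed/Fri  1819: Thu/Sat  1820: Fri/Mon  1821: Sun/Tue  1822: Mon/Wed ✓  1823: Tue/Thu  1824: Wed/Sat  1825: Fri/Sun  1826: Sat/Mon  1827: Sun/Tue  1828: Mon/Thu  1829: Wed/Fri  1830: Thu/Sat  1831: Fri/Sun  1832: Sat/Tue  1833: Mon/Wed ✓  1834: Tue/Thu  1835: Wed/Fri  1836: Thu/Sun  1837: Sat/Mon  1838: Sun/Tue  1839: Mon/Wed ✓  1840: Tue/Fri  1841: Thu/Sat  1842: Fri/Sun
Both conditions hold in: 1822, 1833, 1839 — 3.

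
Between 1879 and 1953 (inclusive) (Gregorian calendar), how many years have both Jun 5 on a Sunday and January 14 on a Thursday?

3

Check each year's weekday for Jun 5 and January 14:
  1879: Thu/Tue  1880: Sat/Wed  1881: Sun/Fri  1882: Mon/Sat  1883: Tue/Sun  1884: Thu/Mon  1885: Fri/Wed  1886: Sat/Thu  1887: Sun/Fri  1888: Tue/Sat  1889: Wed/Mon  1890: Thu/Tue  1891: Fri/Wed  1892: Sun/Thu ✓  …(47 more)…  1940: Wed/Sun  1941: Thu/Tue  1942: Fri/Wed  1943: Sat/Thu  1944: Mon/Fri  1945: Tue/Sun  1946: Wed/Mon  1947: Thu/Tue  1948: Sat/Wed  1949: Sun/Fri  1950: Mon/Sat  1951: Tue/Sun  1952: Thu/Mon  1953: Fri/Wed
Both conditions hold in: 1892, 1904, 1932 — 3.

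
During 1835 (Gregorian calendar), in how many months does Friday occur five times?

A month of length L has five Fridays iff its first Friday is on day ≤ L−28 (so day 1–3 in a 31-day month, 1–2 in a 30-day month, day 1 in a leap February).
Checking each month of 1835: Jan starts Thu (31d) ✓; Feb starts Sun (28d); Mar starts Sun (31d); Apr starts Wed (30d); May starts Fri (31d) ✓; Jun starts Mon (30d); Jul starts Wed (31d) ✓; Aug starts Sat (31d); Sep starts Tue (30d); Oct starts Thu (31d) ✓; Nov starts Sun (30d); Dec starts Tue (31d).
Five-Friday months: January, May, July, October → 4.

4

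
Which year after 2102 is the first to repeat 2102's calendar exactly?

2113

Two years share a calendar iff Jan 1 falls on the same weekday and both are leap or both are common. 2102: Jan 1 is Sunday, common year.
2103: Jan 1 Monday, common
2104: Jan 1 Tuesday, leap
2105: Jan 1 Thursday, common
2106: Jan 1 Friday, common
2107: Jan 1 Saturday, common
2108: Jan 1 Sunday, leap
2109: Jan 1 Tuesday, common
2110: Jan 1 Wednesday, common
2111: Jan 1 Thursday, common
2112: Jan 1 Friday, leap
2113: Jan 1 Sunday, common
2113 matches on both conditions.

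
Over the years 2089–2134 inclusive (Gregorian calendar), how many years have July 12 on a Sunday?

Track July 12's weekday year by year (advancing +1, or +2 across a Feb 29):
  2089: Tue  2090: Wed (+1)  2091: Thu (+1)  2092: Sat (+2)  2093: Sun (+1) ✓
  2094: Mon (+1)  2095: Tue (+1)  2096: Thu (+2)  2097: Fri (+1)  2098: Sat (+1)
  2099: Sun (+1) ✓  2100: Mon (+1)  2101: Tue (+1)  2102: Wed (+1)  … (18 more years) …
  2121: Sat (+1)  2122: Sun (+1) ✓  2123: Mon (+1)  2124: Wed (+2)  2125: Thu (+1)
  2126: Fri (+1)  2127: Sat (+1)  2128: Mon (+2)  2129: Tue (+1)  2130: Wed (+1)
  2131: Thu (+1)  2132: Sat (+2)  2133: Sun (+1) ✓  2134: Mon (+1)
Sunday years: 2093, 2099, 2105, 2111, 2116, 2122, 2133 — 7 in total.

7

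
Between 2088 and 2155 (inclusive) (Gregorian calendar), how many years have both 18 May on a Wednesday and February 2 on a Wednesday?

8

Check each year's weekday for 18 May and February 2:
  2088: Tue/Mon  2089: Wed/Wed ✓  2090: Thu/Thu  2091: Fri/Fri  2092: Sun/Sat  2093: Mon/Mon  2094: Tue/Tue  2095: Wed/Wed ✓  2096: Fri/Thu  2097: Sat/Sat  2098: Sun/Sun  2099: Mon/Mon  2100: Tue/Tue  2101: Wed/Wed ✓  …(40 more)…  2142: Fri/Fri  2143: Sat/Sat  2144: Mon/Sun  2145: Tue/Tue  2146: Wed/Wed ✓  2147: Thu/Thu  2148: Sat/Fri  2149: Sun/Sun  2150: Mon/Mon  2151: Tue/Tue  2152: Thu/Wed  2153: Fri/Fri  2154: Sat/Sat  2155: Sun/Sun
Both conditions hold in: 2089, 2095, 2101, 2107, 2118, 2129, 2135, 2146 — 8.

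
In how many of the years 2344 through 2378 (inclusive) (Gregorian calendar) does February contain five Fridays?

1

February has 28 days (29 in leap years); it has five Fridays when Friday falls among the first (month-length − 28) days — i.e. when February 1 is Friday in a leap year (never in a common year).
February 1 by year: 2344:Tue 2345:Thu 2346:Fri 2347:Sat 2348:Sun 2349:Tue 2350:Wed 2351:Thu 2352:Fri✓ 2353:Sun 2354:Mon 2355:Tue 2356:Wed 2357:Fri 2358:Sat …(5 more)… 2364:Sat 2365:Mon 2366:Tue 2367:Wed 2368:Thu 2369:Sat 2370:Sun 2371:Mon 2372:Tue 2373:Thu 2374:Fri 2375:Sat 2376:Sun 2377:Tue 2378:Wed
Years with five Fridays: 2352 → 1.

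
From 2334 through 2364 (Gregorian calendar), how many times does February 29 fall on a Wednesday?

Leap years in 2334–2364: 8 of them.
Feb 29 weekday advances by 5 (mod 7) from one leap year to the next four years later (or differs when a century non-leap intervenes).
Leap-day weekdays: 2336:Sat 2340:Thu 2344:Tue 2348:Sun 2352:Fri 2356:Wed✓ 2360:Mon 2364:Sat
Wednesday: 2356 → 1.

1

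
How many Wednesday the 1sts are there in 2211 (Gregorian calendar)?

Check the 1st of each month of 2211: Jan 1: Tue, Feb 1: Fri, Mar 1: Fri, Apr 1: Mon, May 1: Wed, Jun 1: Sat, Jul 1: Mon, Aug 1: Thu, Sep 1: Sun, Oct 1: Tue, Nov 1: Fri, Dec 1: Sun.
Wednesday occurs in May — 1 month.

1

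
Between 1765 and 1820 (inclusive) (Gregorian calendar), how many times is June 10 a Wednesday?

9

Track June 10's weekday year by year (advancing +1, or +2 across a Feb 29):
  1765: Mon  1766: Tue (+1)  1767: Wed (+1) ✓  1768: Fri (+2)  1769: Sat (+1)
  1770: Sun (+1)  1771: Mon (+1)  1772: Wed (+2) ✓  1773: Thu (+1)  1774: Fri (+1)
  1775: Sat (+1)  1776: Mon (+2)  1777: Tue (+1)  1778: Wed (+1) ✓  … (28 more years) …
  1807: Wed (+1) ✓  1808: Fri (+2)  1809: Sat (+1)  1810: Sun (+1)  1811: Mon (+1)
  1812: Wed (+2) ✓  1813: Thu (+1)  1814: Fri (+1)  1815: Sat (+1)  1816: Mon (+2)
  1817: Tue (+1)  1818: Wed (+1) ✓  1819: Thu (+1)  1820: Sat (+2)
Wednesday years: 1767, 1772, 1778, 1789, 1795, 1801, 1807, 1812, 1818 — 9 in total.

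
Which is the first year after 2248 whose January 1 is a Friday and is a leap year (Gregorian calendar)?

2264

Jan 1 advances by 2 weekdays after a leap year and by 1 after a common year.
2248: Jan 1 is Saturday (leap).
2249: Monday
2250: Tuesday
2251: Wednesday
2252: Thursday (leap)
2253: Saturday
2254: Sunday
2255: Monday
2256: Tuesday (leap)
2257: Thursday
2258: Friday
2259: Saturday
2260: Sunday (leap)
2261: Tuesday
2262: Wednesday
2263: Thursday
2264: Friday (leap)
2264 begins on a Friday and is a leap year.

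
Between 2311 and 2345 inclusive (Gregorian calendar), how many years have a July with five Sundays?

July has 31 days; it has five Sundays when Sunday falls among the first (month-length − 28) days — i.e. when July 1 is one of Sunday/Saturday/Friday.
July 1 by year: 2311:Sat✓ 2312:Mon 2313:Tue 2314:Wed 2315:Thu 2316:Sat✓ 2317:Sun✓ 2318:Mon 2319:Tue 2320:Thu 2321:Fri✓ 2322:Sat✓ 2323:Sun✓ 2324:Tue 2325:Wed …(5 more)… 2331:Wed 2332:Fri✓ 2333:Sat✓ 2334:Sun✓ 2335:Mon 2336:Wed 2337:Thu 2338:Fri✓ 2339:Sat✓ 2340:Mon 2341:Tue 2342:Wed 2343:Thu 2344:Sat✓ 2345:Sun✓
Years with five Sundays: 2311, 2316, 2317, 2321, 2322, 2323, 2327, 2328, 2332, 2333, 2334, 2338, 2339, 2344, 2345 → 15.

15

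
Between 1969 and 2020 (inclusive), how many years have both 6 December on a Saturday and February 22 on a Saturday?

Check each year's weekday for 6 December and February 22:
  1969: Sat/Sat ✓  1970: Sun/Sun  1971: Mon/Mon  1972: Wed/Tue  1973: Thu/Thu  1974: Fri/Fri  1975: Sat/Sat ✓  1976: Mon/Sun  1977: Tue/Tue  1978: Wed/Wed  1979: Thu/Thu  1980: Sat/Fri  1981: Sun/Sun  1982: Mon/Mon  …(24 more)…  2007: Thu/Thu  2008: Sat/Fri  2009: Sun/Sun  2010: Mon/Mon  2011: Tue/Tue  2012: Thu/Wed  2013: Fri/Fri  2014: Sat/Sat ✓  2015: Sun/Sun  2016: Tue/Mon  2017: Wed/Wed  2018: Thu/Thu  2019: Fri/Fri  2020: Sun/Sat
Both conditions hold in: 1969, 1975, 1986, 1997, 2003, 2014 — 6.

6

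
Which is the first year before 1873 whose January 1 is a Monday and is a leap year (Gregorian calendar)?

1872

Jan 1 advances by 2 weekdays after a leap year and by 1 after a common year.
1873: Jan 1 is Wednesday.
1872: Monday (leap)
1872 begins on a Monday and is a leap year.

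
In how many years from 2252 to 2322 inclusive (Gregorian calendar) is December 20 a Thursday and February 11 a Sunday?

8

Check each year's weekday for December 20 and February 11:
  2252: Mon/Wed  2253: Tue/Fri  2254: Wed/Sat  2255: Thu/Sun ✓  2256: Sat/Mon  2257: Sun/Wed  2258: Mon/Thu  2259: Tue/Fri  2260: Thu/Sat  2261: Fri/Mon  2262: Sat/Tue  2263: Sun/Wed  2264: Tue/Thu  2265: Wed/Sat  …(43 more)…  2309: Mon/Thu  2310: Tue/Fri  2311: Wed/Sat  2312: Fri/Sun  2313: Sat/Tue  2314: Sun/Wed  2315: Mon/Thu  2316: Wed/Fri  2317: Thu/Sun ✓  2318: Fri/Mon  2319: Sat/Tue  2320: Mon/Wed  2321: Tue/Fri  2322: Wed/Sat
Both conditions hold in: 2255, 2266, 2277, 2283, 2294, 2300, 2306, 2317 — 8.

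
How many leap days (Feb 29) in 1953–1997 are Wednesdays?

2

Leap years in 1953–1997: 11 of them.
Feb 29 weekday advances by 5 (mod 7) from one leap year to the next four years later (or differs when a century non-leap intervenes).
Leap-day weekdays: 1956:Wed✓ 1960:Mon 1964:Sat 1968:Thu 1972:Tue 1976:Sun 1980:Fri 1984:Wed✓ 1988:Mon 1992:Sat 1996:Thu
Wednesday: 1956, 1984 → 2.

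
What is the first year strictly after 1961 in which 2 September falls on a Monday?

1963

From one year to the next, a fixed date's weekday advances by 1, or by 2 when a Feb 29 lies between the two dates.
1961: September 2 is Saturday.
1962: Sunday (+1)
1963: Monday (+1)
2 September falls on a Monday in 1963.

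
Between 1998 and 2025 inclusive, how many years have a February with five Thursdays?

February has 28 days (29 in leap years); it has five Thursdays when Thursday falls among the first (month-length − 28) days — i.e. when February 1 is Thursday in a leap year (never in a common year).
February 1 by year: 1998:Sun 1999:Mon 2000:Tue 2001:Thu 2002:Fri 2003:Sat 2004:Sun 2005:Tue 2006:Wed 2007:Thu 2008:Fri 2009:Sun 2010:Mon 2011:Tue 2012:Wed 2013:Fri 2014:Sat 2015:Sun 2016:Mon 2017:Wed 2018:Thu 2019:Fri 2020:Sat 2021:Mon 2022:Tue 2023:Wed 2024:Thu✓ 2025:Sat
Years with five Thursdays: 2024 → 1.

1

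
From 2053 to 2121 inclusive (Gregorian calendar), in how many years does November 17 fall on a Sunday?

9

Track November 17's weekday year by year (advancing +1, or +2 across a Feb 29):
  2053: Mon  2054: Tue (+1)  2055: Wed (+1)  2056: Fri (+2)  2057: Sat (+1)
  2058: Sun (+1) ✓  2059: Mon (+1)  2060: Wed (+2)  2061: Thu (+1)  2062: Fri (+1)
  2063: Sat (+1)  2064: Mon (+2)  2065: Tue (+1)  2066: Wed (+1)  … (41 more years) …
  2108: Sat (+2)  2109: Sun (+1) ✓  2110: Mon (+1)  2111: Tue (+1)  2112: Thu (+2)
  2113: Fri (+1)  2114: Sat (+1)  2115: Sun (+1) ✓  2116: Tue (+2)  2117: Wed (+1)
  2118: Thu (+1)  2119: Fri (+1)  2120: Sun (+2) ✓  2121: Mon (+1)
Sunday years: 2058, 2069, 2075, 2080, 2086, 2097, 2109, 2115, 2120 — 9 in total.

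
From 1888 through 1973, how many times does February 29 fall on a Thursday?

Leap years in 1888–1973: 21 of them.
Feb 29 weekday advances by 5 (mod 7) from one leap year to the next four years later (or differs when a century non-leap intervenes).
Leap-day weekdays: 1888:Wed 1892:Mon 1896:Sat 1904:Mon 1908:Sat 1912:Thu✓ 1916:Tue 1920:Sun 1924:Fri 1928:Wed 1932:Mon 1936:Sat 1940:Thu✓ 1944:Tue 1948:Sun 1952:Fri 1956:Wed 1960:Mon 1964:Sat 1968:Thu✓ 1972:Tue
Thursday: 1912, 1940, 1968 → 3.

3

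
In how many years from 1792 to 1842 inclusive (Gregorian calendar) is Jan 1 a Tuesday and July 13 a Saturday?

Check each year's weekday for Jan 1 and July 13:
  1792: Sun/Fri  1793: Tue/Sat ✓  1794: Wed/Sun  1795: Thu/Mon  1796: Fri/Wed  1797: Sun/Thu  1798: Mon/Fri  1799: Tue/Sat ✓  1800: Wed/Sun  1801: Thu/Mon  1802: Fri/Tue  1803: Sat/Wed  1804: Sun/Fri  1805: Tue/Sat ✓  …(23 more)…  1829: Thu/Mon  1830: Fri/Tue  1831: Sat/Wed  1832: Sun/Fri  1833: Tue/Sat ✓  1834: Wed/Sun  1835: Thu/Mon  1836: Fri/Wed  1837: Sun/Thu  1838: Mon/Fri  1839: Tue/Sat ✓  1840: Wed/Mon  1841: Fri/Tue  1842: Sat/Wed
Both conditions hold in: 1793, 1799, 1805, 1811, 1822, 1833, 1839 — 7.

7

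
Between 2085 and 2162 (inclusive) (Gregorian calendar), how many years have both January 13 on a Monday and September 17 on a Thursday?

2

Check each year's weekday for January 13 and September 17:
  2085: Sat/Mon  2086: Sun/Tue  2087: Mon/Wed  2088: Tue/Fri  2089: Thu/Sat  2090: Fri/Sun  2091: Sat/Mon  2092: Sun/Wed  2093: Tue/Thu  2094: Wed/Fri  2095: Thu/Sat  2096: Fri/Mon  2097: Sun/Tue  2098: Mon/Wed  …(50 more)…  2149: Mon/Wed  2150: Tue/Thu  2151: Wed/Fri  2152: Thu/Sun  2153: Sat/Mon  2154: Sun/Tue  2155: Mon/Wed  2156: Tue/Fri  2157: Thu/Sat  2158: Fri/Sun  2159: Sat/Mon  2160: Sun/Wed  2161: Tue/Thu  2162: Wed/Fri
Both conditions hold in: 2116, 2144 — 2.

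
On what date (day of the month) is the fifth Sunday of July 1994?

31

July 1, 1994 is a Friday, so the first Sunday is the 3rd.
The fifth Sunday is 3 + 28 = 31.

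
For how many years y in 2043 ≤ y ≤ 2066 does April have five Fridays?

7

April has 30 days; it has five Fridays when Friday falls among the first (month-length − 28) days — i.e. when April 1 is one of Friday/Thursday.
April 1 by year: 2043:Wed 2044:Fri✓ 2045:Sat 2046:Sun 2047:Mon 2048:Wed 2049:Thu✓ 2050:Fri✓ 2051:Sat 2052:Mon 2053:Tue 2054:Wed 2055:Thu✓ 2056:Sat 2057:Sun 2058:Mon 2059:Tue 2060:Thu✓ 2061:Fri✓ 2062:Sat 2063:Sun 2064:Tue 2065:Wed 2066:Thu✓
Years with five Fridays: 2044, 2049, 2050, 2055, 2060, 2061, 2066 → 7.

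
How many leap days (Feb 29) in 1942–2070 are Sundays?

Leap years in 1942–2070: 32 of them.
Feb 29 weekday advances by 5 (mod 7) from one leap year to the next four years later (or differs when a century non-leap intervenes).
Leap-day weekdays: 1944:Tue 1948:Sun✓ 1952:Fri 1956:Wed 1960:Mon 1964:Sat 1968:Thu 1972:Tue 1976:Sun✓ 1980:Fri 1984:Wed 1988:Mon 1992:Sat …(6 more)… 2020:Sat 2024:Thu 2028:Tue 2032:Sun✓ 2036:Fri 2040:Wed 2044:Mon 2048:Sat 2052:Thu 2056:Tue 2060:Sun✓ 2064:Fri 2068:Wed
Sunday: 1948, 1976, 2004, 2032, 2060 → 5.

5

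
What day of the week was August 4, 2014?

Monday

January 1, 2014 is a Wednesday.
August 4 is day 216 of the year, i.e. 215 days after Jan 1.
215 mod 7 = 5, so advance 5 weekdays from Wednesday: Monday.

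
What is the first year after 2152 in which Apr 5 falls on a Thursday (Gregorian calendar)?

From one year to the next, a fixed date's weekday advances by 1, or by 2 when a Feb 29 lies between the two dates.
2152: April 5 is Wednesday.
2153: Thursday (+1)
Apr 5 falls on a Thursday in 2153.

2153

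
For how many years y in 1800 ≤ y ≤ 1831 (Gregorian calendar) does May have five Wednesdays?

12

May has 31 days; it has five Wednesdays when Wednesday falls among the first (month-length − 28) days — i.e. when May 1 is one of Wednesday/Tuesday/Monday.
May 1 by year: 1800:Thu 1801:Fri 1802:Sat 1803:Sun 1804:Tue✓ 1805:Wed✓ 1806:Thu 1807:Fri 1808:Sun 1809:Mon✓ 1810:Tue✓ 1811:Wed✓ 1812:Fri 1813:Sat 1814:Sun 1815:Mon✓ 1816:Wed✓ 1817:Thu 1818:Fri 1819:Sat 1820:Mon✓ 1821:Tue✓ 1822:Wed✓ 1823:Thu 1824:Sat 1825:Sun 1826:Mon✓ 1827:Tue✓ 1828:Thu 1829:Fri 1830:Sat 1831:Sun
Years with five Wednesdays: 1804, 1805, 1809, 1810, 1811, 1815, 1816, 1820, 1821, 1822, 1826, 1827 → 12.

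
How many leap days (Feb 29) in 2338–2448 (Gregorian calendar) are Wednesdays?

Leap years in 2338–2448: 28 of them.
Feb 29 weekday advances by 5 (mod 7) from one leap year to the next four years later (or differs when a century non-leap intervenes).
Leap-day weekdays: 2340:Thu 2344:Tue 2348:Sun 2352:Fri 2356:Wed✓ 2360:Mon 2364:Sat 2368:Thu 2372:Tue 2376:Sun 2380:Fri 2384:Wed✓ 2388:Mon 2392:Sat 2396:Thu 2400:Tue 2404:Sun 2408:Fri 2412:Wed✓ 2416:Mon 2420:Sat 2424:Thu 2428:Tue 2432:Sun 2436:Fri 2440:Wed✓ 2444:Mon 2448:Sat
Wednesday: 2356, 2384, 2412, 2440 → 4.

4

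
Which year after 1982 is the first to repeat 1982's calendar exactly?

Two years share a calendar iff Jan 1 falls on the same weekday and both are leap or both are common. 1982: Jan 1 is Friday, common year.
1983: Jan 1 Saturday, common
1984: Jan 1 Sunday, leap
1985: Jan 1 Tuesday, common
1986: Jan 1 Wednesday, common
1987: Jan 1 Thursday, common
1988: Jan 1 Friday, leap
1989: Jan 1 Sunday, common
1990: Jan 1 Monday, common
1991: Jan 1 Tuesday, common
1992: Jan 1 Wednesday, leap
1993: Jan 1 Friday, common
1993 matches on both conditions.

1993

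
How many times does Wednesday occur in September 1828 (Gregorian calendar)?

September 1828 has 30 days and begins on Monday.
The first Wednesday is September 3.
Wednesdays fall on 3, 10, 17, 24 — that's 4.

4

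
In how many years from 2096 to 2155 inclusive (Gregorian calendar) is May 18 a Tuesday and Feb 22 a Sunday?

Check each year's weekday for May 18 and Feb 22:
  2096: Fri/Wed  2097: Sat/Fri  2098: Sun/Sat  2099: Mon/Sun  2100: Tue/Mon  2101: Wed/Tue  2102: Thu/Wed  2103: Fri/Thu  2104: Sun/Fri  2105: Mon/Sun  2106: Tue/Mon  2107: Wed/Tue  2108: Fri/Wed  2109: Sat/Fri  …(32 more)…  2142: Fri/Thu  2143: Sat/Fri  2144: Mon/Sat  2145: Tue/Mon  2146: Wed/Tue  2147: Thu/Wed  2148: Sat/Thu  2149: Sun/Sat  2150: Mon/Sun  2151: Tue/Mon  2152: Thu/Tue  2153: Fri/Thu  2154: Sat/Fri  2155: Sun/Sat
Both conditions hold in: 2128 — 1.

1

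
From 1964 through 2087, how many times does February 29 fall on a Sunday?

Leap years in 1964–2087: 31 of them.
Feb 29 weekday advances by 5 (mod 7) from one leap year to the next four years later (or differs when a century non-leap intervenes).
Leap-day weekdays: 1964:Sat 1968:Thu 1972:Tue 1976:Sun✓ 1980:Fri 1984:Wed 1988:Mon 1992:Sat 1996:Thu 2000:Tue 2004:Sun✓ 2008:Fri 2012:Wed …(5 more)… 2036:Fri 2040:Wed 2044:Mon 2048:Sat 2052:Thu 2056:Tue 2060:Sun✓ 2064:Fri 2068:Wed 2072:Mon 2076:Sat 2080:Thu 2084:Tue
Sunday: 1976, 2004, 2032, 2060 → 4.

4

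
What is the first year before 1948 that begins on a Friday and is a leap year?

1932

Jan 1 advances by 2 weekdays after a leap year and by 1 after a common year.
1948: Jan 1 is Thursday (leap).
1947: Wednesday
1946: Tuesday
1945: Monday
1944: Saturday (leap)
1943: Friday
1942: Thursday
1941: Wednesday
1940: Monday (leap)
1939: Sunday
1938: Saturday
1937: Friday
1936: Wednesday (leap)
1935: Tuesday
1934: Monday
1933: Sunday
1932: Friday (leap)
1932 begins on a Friday and is a leap year.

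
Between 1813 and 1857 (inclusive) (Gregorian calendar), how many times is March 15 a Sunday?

6

Track March 15's weekday year by year (advancing +1, or +2 across a Feb 29):
  1813: Mon  1814: Tue (+1)  1815: Wed (+1)  1816: Fri (+2)  1817: Sat (+1)
  1818: Sun (+1) ✓  1819: Mon (+1)  1820: Wed (+2)  1821: Thu (+1)  1822: Fri (+1)
  1823: Sat (+1)  1824: Mon (+2)  1825: Tue (+1)  1826: Wed (+1)  … (17 more years) …
  1844: Fri (+2)  1845: Sat (+1)  1846: Sun (+1) ✓  1847: Mon (+1)  1848: Wed (+2)
  1849: Thu (+1)  1850: Fri (+1)  1851: Sat (+1)  1852: Mon (+2)  1853: Tue (+1)
  1854: Wed (+1)  1855: Thu (+1)  1856: Sat (+2)  1857: Sun (+1) ✓
Sunday years: 1818, 1829, 1835, 1840, 1846, 1857 — 6 in total.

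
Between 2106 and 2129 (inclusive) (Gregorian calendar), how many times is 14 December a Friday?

Track 14 December's weekday year by year (advancing +1, or +2 across a Feb 29):
  2106: Tue  2107: Wed (+1)  2108: Fri (+2) ✓  2109: Sat (+1)  2110: Sun (+1)
  2111: Mon (+1)  2112: Wed (+2)  2113: Thu (+1)  2114: Fri (+1) ✓  2115: Sat (+1)
  2116: Mon (+2)  2117: Tue (+1)  2118: Wed (+1)  2119: Thu (+1)  2120: Sat (+2)
  2121: Sun (+1)  2122: Mon (+1)  2123: Tue (+1)  2124: Thu (+2)  2125: Fri (+1) ✓
  2126: Sat (+1)  2127: Sun (+1)  2128: Tue (+2)  2129: Wed (+1)
Friday years: 2108, 2114, 2125 — 3 in total.

3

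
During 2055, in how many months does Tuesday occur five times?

4

A month of length L has five Tuesdays iff its first Tuesday is on day ≤ L−28 (so day 1–3 in a 31-day month, 1–2 in a 30-day month, day 1 in a leap February).
Checking each month of 2055: Jan starts Fri (31d); Feb starts Mon (28d); Mar starts Mon (31d) ✓; Apr starts Thu (30d); May starts Sat (31d); Jun starts Tue (30d) ✓; Jul starts Thu (31d); Aug starts Sun (31d) ✓; Sep starts Wed (30d); Oct starts Fri (31d); Nov starts Mon (30d) ✓; Dec starts Wed (31d).
Five-Tuesday months: March, June, August, November → 4.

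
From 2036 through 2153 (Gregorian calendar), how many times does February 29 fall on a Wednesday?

5

Leap years in 2036–2153: 29 of them.
Feb 29 weekday advances by 5 (mod 7) from one leap year to the next four years later (or differs when a century non-leap intervenes).
Leap-day weekdays: 2036:Fri 2040:Wed✓ 2044:Mon 2048:Sat 2052:Thu 2056:Tue 2060:Sun 2064:Fri 2068:Wed✓ 2072:Mon 2076:Sat 2080:Thu 2084:Tue …(3 more)… 2104:Fri 2108:Wed✓ 2112:Mon 2116:Sat 2120:Thu 2124:Tue 2128:Sun 2132:Fri 2136:Wed✓ 2140:Mon 2144:Sat 2148:Thu 2152:Tue
Wednesday: 2040, 2068, 2096, 2108, 2136 → 5.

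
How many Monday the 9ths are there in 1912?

Check the 9th of each month of 1912: Jan 9: Tue, Feb 9: Fri, Mar 9: Sat, Apr 9: Tue, May 9: Thu, Jun 9: Sun, Jul 9: Tue, Aug 9: Fri, Sep 9: Mon, Oct 9: Wed, Nov 9: Sat, Dec 9: Mon.
Monday occurs in September, December — 2 months.

2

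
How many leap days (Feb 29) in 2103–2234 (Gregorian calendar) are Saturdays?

4

Leap years in 2103–2234: 32 of them.
Feb 29 weekday advances by 5 (mod 7) from one leap year to the next four years later (or differs when a century non-leap intervenes).
Leap-day weekdays: 2104:Fri 2108:Wed 2112:Mon 2116:Sat✓ 2120:Thu 2124:Tue 2128:Sun 2132:Fri 2136:Wed 2140:Mon 2144:Sat✓ 2148:Thu 2152:Tue …(6 more)… 2180:Tue 2184:Sun 2188:Fri 2192:Wed 2196:Mon 2204:Wed 2208:Mon 2212:Sat✓ 2216:Thu 2220:Tue 2224:Sun 2228:Fri 2232:Wed
Saturday: 2116, 2144, 2172, 2212 → 4.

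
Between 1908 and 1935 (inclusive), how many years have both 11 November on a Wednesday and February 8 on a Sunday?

Check each year's weekday for 11 November and February 8:
  1908: Wed/Sat  1909: Thu/Mon  1910: Fri/Tue  1911: Sat/Wed  1912: Mon/Thu  1913: Tue/Sat  1914: Wed/Sun ✓  1915: Thu/Mon  1916: Sat/Tue  1917: Sun/Thu  1918: Mon/Fri  1919: Tue/Sat  1920: Thu/Sun  1921: Fri/Tue  1922: Sat/Wed  1923: Sun/Thu  1924: Tue/Fri  1925: Wed/Sun ✓  1926: Thu/Mon  1927: Fri/Tue  1928: Sun/Wed  1929: Mon/Fri  1930: Tue/Sat  1931: Wed/Sun ✓  1932: Fri/Mon  1933: Sat/Wed  1934: Sun/Thu  1935: Mon/Fri
Both conditions hold in: 1914, 1925, 1931 — 3.

3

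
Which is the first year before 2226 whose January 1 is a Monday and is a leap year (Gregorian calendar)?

2216

Jan 1 advances by 2 weekdays after a leap year and by 1 after a common year.
2226: Jan 1 is Sunday.
2225: Saturday
2224: Thursday (leap)
2223: Wednesday
2222: Tuesday
2221: Monday
2220: Saturday (leap)
2219: Friday
2218: Thursday
2217: Wednesday
2216: Monday (leap)
2216 begins on a Monday and is a leap year.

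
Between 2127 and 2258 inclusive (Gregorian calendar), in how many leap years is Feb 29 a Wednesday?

Leap years in 2127–2258: 32 of them.
Feb 29 weekday advances by 5 (mod 7) from one leap year to the next four years later (or differs when a century non-leap intervenes).
Leap-day weekdays: 2128:Sun 2132:Fri 2136:Wed✓ 2140:Mon 2144:Sat 2148:Thu 2152:Tue 2156:Sun 2160:Fri 2164:Wed✓ 2168:Mon 2172:Sat 2176:Thu …(6 more)… 2208:Mon 2212:Sat 2216:Thu 2220:Tue 2224:Sun 2228:Fri 2232:Wed✓ 2236:Mon 2240:Sat 2244:Thu 2248:Tue 2252:Sun 2256:Fri
Wednesday: 2136, 2164, 2192, 2204, 2232 → 5.

5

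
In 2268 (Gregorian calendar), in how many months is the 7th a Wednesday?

Check the 7th of each month of 2268: Jan 7: Tue, Feb 7: Fri, Mar 7: Sat, Apr 7: Tue, May 7: Thu, Jun 7: Sun, Jul 7: Tue, Aug 7: Fri, Sep 7: Mon, Oct 7: Wed, Nov 7: Sat, Dec 7: Mon.
Wednesday occurs in October — 1 month.

1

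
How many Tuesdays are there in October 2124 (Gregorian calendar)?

October 2124 has 31 days and begins on Sunday.
The first Tuesday is October 3.
Tuesdays fall on 3, 10, 17, 24, 31 — that's 5.

5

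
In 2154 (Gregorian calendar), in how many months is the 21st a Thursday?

3

Check the 21st of each month of 2154: Jan 21: Mon, Feb 21: Thu, Mar 21: Thu, Apr 21: Sun, May 21: Tue, Jun 21: Fri, Jul 21: Sun, Aug 21: Wed, Sep 21: Sat, Oct 21: Mon, Nov 21: Thu, Dec 21: Sat.
Thursday occurs in February, March, November — 3 months.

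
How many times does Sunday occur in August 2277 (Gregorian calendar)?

August 2277 has 31 days and begins on Wednesday.
The first Sunday is August 5.
Sundays fall on 5, 12, 19, 26 — that's 4.

4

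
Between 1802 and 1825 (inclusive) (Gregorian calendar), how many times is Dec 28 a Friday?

3

Track Dec 28's weekday year by year (advancing +1, or +2 across a Feb 29):
  1802: Tue  1803: Wed (+1)  1804: Fri (+2) ✓  1805: Sat (+1)  1806: Sun (+1)
  1807: Mon (+1)  1808: Wed (+2)  1809: Thu (+1)  1810: Fri (+1) ✓  1811: Sat (+1)
  1812: Mon (+2)  1813: Tue (+1)  1814: Wed (+1)  1815: Thu (+1)  1816: Sat (+2)
  1817: Sun (+1)  1818: Mon (+1)  1819: Tue (+1)  1820: Thu (+2)  1821: Fri (+1) ✓
  1822: Sat (+1)  1823: Sun (+1)  1824: Tue (+2)  1825: Wed (+1)
Friday years: 1804, 1810, 1821 — 3 in total.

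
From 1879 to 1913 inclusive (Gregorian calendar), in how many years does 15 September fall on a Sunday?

5

Track 15 September's weekday year by year (advancing +1, or +2 across a Feb 29):
  1879: Mon  1880: Wed (+2)  1881: Thu (+1)  1882: Fri (+1)  1883: Sat (+1)
  1884: Mon (+2)  1885: Tue (+1)  1886: Wed (+1)  1887: Thu (+1)  1888: Sat (+2)
  1889: Sun (+1) ✓  1890: Mon (+1)  1891: Tue (+1)  1892: Thu (+2)  … (7 more years) …
  1900: Sat (+1)  1901: Sun (+1) ✓  1902: Mon (+1)  1903: Tue (+1)  1904: Thu (+2)
  1905: Fri (+1)  1906: Sat (+1)  1907: Sun (+1) ✓  1908: Tue (+2)  1909: Wed (+1)
  1910: Thu (+1)  1911: Fri (+1)  1912: Sun (+2) ✓  1913: Mon (+1)
Sunday years: 1889, 1895, 1901, 1907, 1912 — 5 in total.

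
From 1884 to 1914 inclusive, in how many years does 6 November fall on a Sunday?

Track 6 November's weekday year by year (advancing +1, or +2 across a Feb 29):
  1884: Thu  1885: Fri (+1)  1886: Sat (+1)  1887: Sun (+1) ✓  1888: Tue (+2)
  1889: Wed (+1)  1890: Thu (+1)  1891: Fri (+1)  1892: Sun (+2) ✓  1893: Mon (+1)
  1894: Tue (+1)  1895: Wed (+1)  1896: Fri (+2)  1897: Sat (+1)  … (3 more years) …
  1901: Wed (+1)  1902: Thu (+1)  1903: Fri (+1)  1904: Sun (+2) ✓  1905: Mon (+1)
  1906: Tue (+1)  1907: Wed (+1)  1908: Fri (+2)  1909: Sat (+1)  1910: Sun (+1) ✓
  1911: Mon (+1)  1912: Wed (+2)  1913: Thu (+1)  1914: Fri (+1)
Sunday years: 1887, 1892, 1898, 1904, 1910 — 5 in total.

5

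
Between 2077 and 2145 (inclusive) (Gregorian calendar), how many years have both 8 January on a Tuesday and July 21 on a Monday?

Check each year's weekday for 8 January and July 21:
  2077: Fri/Wed  2078: Sat/Thu  2079: Sun/Fri  2080: Mon/Sun  2081: Wed/Mon  2082: Thu/Tue  2083: Fri/Wed  2084: Sat/Fri  2085: Mon/Sat  2086: Tue/Sun  2087: Wed/Mon  2088: Thu/Wed  2089: Sat/Thu  2090: Sun/Fri  …(41 more)…  2132: Tue/Mon ✓  2133: Thu/Tue  2134: Fri/Wed  2135: Sat/Thu  2136: Sun/Sat  2137: Tue/Sun  2138: Wed/Mon  2139: Thu/Tue  2140: Fri/Thu  2141: Sun/Fri  2142: Mon/Sat  2143: Tue/Sun  2144: Wed/Tue  2145: Fri/Wed
Both conditions hold in: 2092, 2104, 2132 — 3.

3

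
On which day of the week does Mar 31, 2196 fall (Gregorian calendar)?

January 1, 2196 is a Friday.
March 31 is day 91 of the year, i.e. 90 days after Jan 1.
90 mod 7 = 6, so advance 6 weekdays from Friday: Thursday.

Thursday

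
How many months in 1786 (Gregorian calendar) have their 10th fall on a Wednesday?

1

Check the 10th of each month of 1786: Jan 10: Tue, Feb 10: Fri, Mar 10: Fri, Apr 10: Mon, May 10: Wed, Jun 10: Sat, Jul 10: Mon, Aug 10: Thu, Sep 10: Sun, Oct 10: Tue, Nov 10: Fri, Dec 10: Sun.
Wednesday occurs in May — 1 month.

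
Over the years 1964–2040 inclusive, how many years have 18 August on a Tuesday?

11

Track 18 August's weekday year by year (advancing +1, or +2 across a Feb 29):
  1964: Tue ✓  1965: Wed (+1)  1966: Thu (+1)  1967: Fri (+1)  1968: Sun (+2)
  1969: Mon (+1)  1970: Tue (+1) ✓  1971: Wed (+1)  1972: Fri (+2)  1973: Sat (+1)
  1974: Sun (+1)  1975: Mon (+1)  1976: Wed (+2)  1977: Thu (+1)  … (49 more years) …
  2027: Wed (+1)  2028: Fri (+2)  2029: Sat (+1)  2030: Sun (+1)  2031: Mon (+1)
  2032: Wed (+2)  2033: Thu (+1)  2034: Fri (+1)  2035: Sat (+1)  2036: Mon (+2)
  2037: Tue (+1) ✓  2038: Wed (+1)  2039: Thu (+1)  2040: Sat (+2)
Tuesday years: 1964, 1970, 1981, 1987, 1992, 1998, 2009, 2015, 2020, 2026, 2037 — 11 in total.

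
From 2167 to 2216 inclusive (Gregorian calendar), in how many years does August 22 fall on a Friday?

Track August 22's weekday year by year (advancing +1, or +2 across a Feb 29):
  2167: Sat  2168: Mon (+2)  2169: Tue (+1)  2170: Wed (+1)  2171: Thu (+1)
  2172: Sat (+2)  2173: Sun (+1)  2174: Mon (+1)  2175: Tue (+1)  2176: Thu (+2)
  2177: Fri (+1) ✓  2178: Sat (+1)  2179: Sun (+1)  2180: Tue (+2)  … (22 more years) …
  2203: Mon (+1)  2204: Wed (+2)  2205: Thu (+1)  2206: Fri (+1) ✓  2207: Sat (+1)
  2208: Mon (+2)  2209: Tue (+1)  2210: Wed (+1)  2211: Thu (+1)  2212: Sat (+2)
  2213: Sun (+1)  2214: Mon (+1)  2215: Tue (+1)  2216: Thu (+2)
Friday years: 2177, 2183, 2188, 2194, 2200, 2206 — 6 in total.

6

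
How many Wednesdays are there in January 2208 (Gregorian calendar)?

4

January 2208 has 31 days and begins on Friday.
The first Wednesday is January 6.
Wednesdays fall on 6, 13, 20, 27 — that's 4.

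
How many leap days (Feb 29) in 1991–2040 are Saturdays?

Leap years in 1991–2040: 13 of them.
Feb 29 weekday advances by 5 (mod 7) from one leap year to the next four years later (or differs when a century non-leap intervenes).
Leap-day weekdays: 1992:Sat✓ 1996:Thu 2000:Tue 2004:Sun 2008:Fri 2012:Wed 2016:Mon 2020:Sat✓ 2024:Thu 2028:Tue 2032:Sun 2036:Fri 2040:Wed
Saturday: 1992, 2020 → 2.

2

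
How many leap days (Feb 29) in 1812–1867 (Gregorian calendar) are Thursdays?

Leap years in 1812–1867: 14 of them.
Feb 29 weekday advances by 5 (mod 7) from one leap year to the next four years later (or differs when a century non-leap intervenes).
Leap-day weekdays: 1812:Sat 1816:Thu✓ 1820:Tue 1824:Sun 1828:Fri 1832:Wed 1836:Mon 1840:Sat 1844:Thu✓ 1848:Tue 1852:Sun 1856:Fri 1860:Wed 1864:Mon
Thursday: 1816, 1844 → 2.

2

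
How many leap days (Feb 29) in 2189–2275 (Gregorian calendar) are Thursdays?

Leap years in 2189–2275: 20 of them.
Feb 29 weekday advances by 5 (mod 7) from one leap year to the next four years later (or differs when a century non-leap intervenes).
Leap-day weekdays: 2192:Wed 2196:Mon 2204:Wed 2208:Mon 2212:Sat 2216:Thu✓ 2220:Tue 2224:Sun 2228:Fri 2232:Wed 2236:Mon 2240:Sat 2244:Thu✓ 2248:Tue 2252:Sun 2256:Fri 2260:Wed 2264:Mon 2268:Sat 2272:Thu✓
Thursday: 2216, 2244, 2272 → 3.

3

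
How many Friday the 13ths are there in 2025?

Check the 13th of each month of 2025: Jan 13: Mon, Feb 13: Thu, Mar 13: Thu, Apr 13: Sun, May 13: Tue, Jun 13: Fri, Jul 13: Sun, Aug 13: Wed, Sep 13: Sat, Oct 13: Mon, Nov 13: Thu, Dec 13: Sat.
Friday occurs in June — 1 month.

1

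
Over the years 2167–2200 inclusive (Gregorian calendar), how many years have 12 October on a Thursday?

5

Track 12 October's weekday year by year (advancing +1, or +2 across a Feb 29):
  2167: Mon  2168: Wed (+2)  2169: Thu (+1) ✓  2170: Fri (+1)  2171: Sat (+1)
  2172: Mon (+2)  2173: Tue (+1)  2174: Wed (+1)  2175: Thu (+1) ✓  2176: Sat (+2)
  2177: Sun (+1)  2178: Mon (+1)  2179: Tue (+1)  2180: Thu (+2) ✓  … (6 more years) …
  2187: Fri (+1)  2188: Sun (+2)  2189: Mon (+1)  2190: Tue (+1)  2191: Wed (+1)
  2192: Fri (+2)  2193: Sat (+1)  2194: Sun (+1)  2195: Mon (+1)  2196: Wed (+2)
  2197: Thu (+1) ✓  2198: Fri (+1)  2199: Sat (+1)  2200: Sun (+1)
Thursday years: 2169, 2175, 2180, 2186, 2197 — 5 in total.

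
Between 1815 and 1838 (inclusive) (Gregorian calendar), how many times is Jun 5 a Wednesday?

3

Track Jun 5's weekday year by year (advancing +1, or +2 across a Feb 29):
  1815: Mon  1816: Wed (+2) ✓  1817: Thu (+1)  1818: Fri (+1)  1819: Sat (+1)
  1820: Mon (+2)  1821: Tue (+1)  1822: Wed (+1) ✓  1823: Thu (+1)  1824: Sat (+2)
  1825: Sun (+1)  1826: Mon (+1)  1827: Tue (+1)  1828: Thu (+2)  1829: Fri (+1)
  1830: Sat (+1)  1831: Sun (+1)  1832: Tue (+2)  1833: Wed (+1) ✓  1834: Thu (+1)
  1835: Fri (+1)  1836: Sun (+2)  1837: Mon (+1)  1838: Tue (+1)
Wednesday years: 1816, 1822, 1833 — 3 in total.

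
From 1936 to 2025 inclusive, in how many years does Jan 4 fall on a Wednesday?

Track Jan 4's weekday year by year (advancing +1, or +2 across a Feb 29):
  1936: Sat  1937: Mon (+2)  1938: Tue (+1)  1939: Wed (+1) ✓  1940: Thu (+1)
  1941: Sat (+2)  1942: Sun (+1)  1943: Mon (+1)  1944: Tue (+1)  1945: Thu (+2)
  1946: Fri (+1)  1947: Sat (+1)  1948: Sun (+1)  1949: Tue (+2)  … (62 more years) …
  2012: Wed (+1) ✓  2013: Fri (+2)  2014: Sat (+1)  2015: Sun (+1)  2016: Mon (+1)
  2017: Wed (+2) ✓  2018: Thu (+1)  2019: Fri (+1)  2020: Sat (+1)  2021: Mon (+2)
  2022: Tue (+1)  2023: Wed (+1) ✓  2024: Thu (+1)  2025: Sat (+2)
Wednesday years: 1939, 1950, 1956, 1961, 1967, 1978, 1984, 1989, 1995, 2006, 2012, 2017, 2023 — 13 in total.

13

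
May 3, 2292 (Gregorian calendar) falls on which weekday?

January 1, 2292 is a Friday.
May 3 is day 124 of the year, i.e. 123 days after Jan 1.
123 mod 7 = 4, so advance 4 weekdays from Friday: Tuesday.

Tuesday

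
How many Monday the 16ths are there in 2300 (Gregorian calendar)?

Check the 16th of each month of 2300: Jan 16: Tue, Feb 16: Fri, Mar 16: Fri, Apr 16: Mon, May 16: Wed, Jun 16: Sat, Jul 16: Mon, Aug 16: Thu, Sep 16: Sun, Oct 16: Tue, Nov 16: Fri, Dec 16: Sun.
Monday occurs in April, July — 2 months.

2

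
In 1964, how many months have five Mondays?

A month of length L has five Mondays iff its first Monday is on day ≤ L−28 (so day 1–3 in a 31-day month, 1–2 in a 30-day month, day 1 in a leap February).
Checking each month of 1964: Jan starts Wed (31d); Feb starts Sat (29d); Mar starts Sun (31d) ✓; Apr starts Wed (30d); May starts Fri (31d); Jun starts Mon (30d) ✓; Jul starts Wed (31d); Aug starts Sat (31d) ✓; Sep starts Tue (30d); Oct starts Thu (31d); Nov starts Sun (30d) ✓; Dec starts Tue (31d).
Five-Monday months: March, June, August, November → 4.

4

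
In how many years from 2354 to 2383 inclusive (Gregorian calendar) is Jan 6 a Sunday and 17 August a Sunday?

Check each year's weekday for Jan 6 and 17 August:
  2354: Wed/Tue  2355: Thu/Wed  2356: Fri/Fri  2357: Sun/Sat  2358: Mon/Sun  2359: Tue/Mon  2360: Wed/Wed  2361: Fri/Thu  2362: Sat/Fri  2363: Sun/Sat  2364: Mon/Mon  2365: Wed/Tue  2366: Thu/Wed  2367: Fri/Thu  2368: Sat/Sat  2369: Mon/Sun  2370: Tue/Mon  2371: Wed/Tue  2372: Thu/Thu  2373: Sat/Fri  2374: Sun/Sat  2375: Mon/Sun  2376: Tue/Tue  2377: Thu/Wed  2378: Fri/Thu  2379: Sat/Fri  2380: Sun/Sun ✓  2381: Tue/Mon  2382: Wed/Tue  2383: Thu/Wed
Both conditions hold in: 2380 — 1.

1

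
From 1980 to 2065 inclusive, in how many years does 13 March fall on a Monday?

Track 13 March's weekday year by year (advancing +1, or +2 across a Feb 29):
  1980: Thu  1981: Fri (+1)  1982: Sat (+1)  1983: Sun (+1)  1984: Tue (+2)
  1985: Wed (+1)  1986: Thu (+1)  1987: Fri (+1)  1988: Sun (+2)  1989: Mon (+1) ✓
  1990: Tue (+1)  1991: Wed (+1)  1992: Fri (+2)  1993: Sat (+1)  … (58 more years) …
  2052: Wed (+2)  2053: Thu (+1)  2054: Fri (+1)  2055: Sat (+1)  2056: Mon (+2) ✓
  2057: Tue (+1)  2058: Wed (+1)  2059: Thu (+1)  2060: Sat (+2)  2061: Sun (+1)
  2062: Mon (+1) ✓  2063: Tue (+1)  2064: Thu (+2)  2065: Fri (+1)
Monday years: 1989, 1995, 2000, 2006, 2017, 2023, 2028, 2034, 2045, 2051, 2056, 2062 — 12 in total.

12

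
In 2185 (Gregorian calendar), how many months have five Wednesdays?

A month of length L has five Wednesdays iff its first Wednesday is on day ≤ L−28 (so day 1–3 in a 31-day month, 1–2 in a 30-day month, day 1 in a leap February).
Checking each month of 2185: Jan starts Sat (31d); Feb starts Tue (28d); Mar starts Tue (31d) ✓; Apr starts Fri (30d); May starts Sun (31d); Jun starts Wed (30d) ✓; Jul starts Fri (31d); Aug starts Mon (31d) ✓; Sep starts Thu (30d); Oct starts Sat (31d); Nov starts Tue (30d) ✓; Dec starts Thu (31d).
Five-Wednesday months: March, June, August, November → 4.

4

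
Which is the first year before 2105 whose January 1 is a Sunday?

2102

Jan 1 advances by 2 weekdays after a leap year and by 1 after a common year.
2105: Jan 1 is Thursday.
2104: Tuesday (leap)
2103: Monday
2102: Sunday
2102 begins on a Sunday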